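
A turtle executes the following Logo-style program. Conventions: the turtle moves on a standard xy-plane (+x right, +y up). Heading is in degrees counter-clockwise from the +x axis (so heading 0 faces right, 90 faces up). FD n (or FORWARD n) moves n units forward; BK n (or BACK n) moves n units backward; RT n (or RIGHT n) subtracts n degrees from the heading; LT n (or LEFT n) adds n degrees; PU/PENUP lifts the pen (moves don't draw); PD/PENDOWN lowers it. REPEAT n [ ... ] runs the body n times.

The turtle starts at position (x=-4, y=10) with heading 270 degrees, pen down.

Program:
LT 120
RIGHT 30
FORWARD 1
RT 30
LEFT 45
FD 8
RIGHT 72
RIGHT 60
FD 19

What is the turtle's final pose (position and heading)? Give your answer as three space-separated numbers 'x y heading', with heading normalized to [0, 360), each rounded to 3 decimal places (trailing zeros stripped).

Answer: -3.898 -4.859 243

Derivation:
Executing turtle program step by step:
Start: pos=(-4,10), heading=270, pen down
LT 120: heading 270 -> 30
RT 30: heading 30 -> 0
FD 1: (-4,10) -> (-3,10) [heading=0, draw]
RT 30: heading 0 -> 330
LT 45: heading 330 -> 15
FD 8: (-3,10) -> (4.727,12.071) [heading=15, draw]
RT 72: heading 15 -> 303
RT 60: heading 303 -> 243
FD 19: (4.727,12.071) -> (-3.898,-4.859) [heading=243, draw]
Final: pos=(-3.898,-4.859), heading=243, 3 segment(s) drawn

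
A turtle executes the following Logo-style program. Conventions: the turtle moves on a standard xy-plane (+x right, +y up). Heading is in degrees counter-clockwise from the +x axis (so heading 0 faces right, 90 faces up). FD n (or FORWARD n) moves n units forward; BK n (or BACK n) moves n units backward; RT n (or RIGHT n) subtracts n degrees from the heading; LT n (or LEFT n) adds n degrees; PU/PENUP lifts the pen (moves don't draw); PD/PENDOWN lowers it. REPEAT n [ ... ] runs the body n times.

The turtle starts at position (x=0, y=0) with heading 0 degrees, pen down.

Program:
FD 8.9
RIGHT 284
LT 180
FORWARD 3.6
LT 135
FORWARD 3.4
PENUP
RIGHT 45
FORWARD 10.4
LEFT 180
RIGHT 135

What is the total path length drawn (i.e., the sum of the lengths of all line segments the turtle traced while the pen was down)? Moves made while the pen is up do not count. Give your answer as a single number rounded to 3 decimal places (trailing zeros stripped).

Answer: 15.9

Derivation:
Executing turtle program step by step:
Start: pos=(0,0), heading=0, pen down
FD 8.9: (0,0) -> (8.9,0) [heading=0, draw]
RT 284: heading 0 -> 76
LT 180: heading 76 -> 256
FD 3.6: (8.9,0) -> (8.029,-3.493) [heading=256, draw]
LT 135: heading 256 -> 31
FD 3.4: (8.029,-3.493) -> (10.943,-1.742) [heading=31, draw]
PU: pen up
RT 45: heading 31 -> 346
FD 10.4: (10.943,-1.742) -> (21.035,-4.258) [heading=346, move]
LT 180: heading 346 -> 166
RT 135: heading 166 -> 31
Final: pos=(21.035,-4.258), heading=31, 3 segment(s) drawn

Segment lengths:
  seg 1: (0,0) -> (8.9,0), length = 8.9
  seg 2: (8.9,0) -> (8.029,-3.493), length = 3.6
  seg 3: (8.029,-3.493) -> (10.943,-1.742), length = 3.4
Total = 15.9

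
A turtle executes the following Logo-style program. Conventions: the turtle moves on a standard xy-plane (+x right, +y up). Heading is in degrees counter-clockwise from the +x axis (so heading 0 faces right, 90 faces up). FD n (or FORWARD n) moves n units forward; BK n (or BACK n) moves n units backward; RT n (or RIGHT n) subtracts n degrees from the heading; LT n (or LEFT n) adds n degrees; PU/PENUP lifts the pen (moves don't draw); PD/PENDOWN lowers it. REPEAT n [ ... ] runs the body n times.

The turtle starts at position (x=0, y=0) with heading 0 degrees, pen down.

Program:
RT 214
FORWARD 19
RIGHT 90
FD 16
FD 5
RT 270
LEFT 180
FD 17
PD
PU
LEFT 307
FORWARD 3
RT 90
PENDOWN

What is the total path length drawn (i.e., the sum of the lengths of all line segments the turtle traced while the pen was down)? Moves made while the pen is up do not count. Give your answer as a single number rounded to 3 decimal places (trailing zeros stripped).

Answer: 57

Derivation:
Executing turtle program step by step:
Start: pos=(0,0), heading=0, pen down
RT 214: heading 0 -> 146
FD 19: (0,0) -> (-15.752,10.625) [heading=146, draw]
RT 90: heading 146 -> 56
FD 16: (-15.752,10.625) -> (-6.805,23.889) [heading=56, draw]
FD 5: (-6.805,23.889) -> (-4.009,28.034) [heading=56, draw]
RT 270: heading 56 -> 146
LT 180: heading 146 -> 326
FD 17: (-4.009,28.034) -> (10.085,18.528) [heading=326, draw]
PD: pen down
PU: pen up
LT 307: heading 326 -> 273
FD 3: (10.085,18.528) -> (10.242,15.532) [heading=273, move]
RT 90: heading 273 -> 183
PD: pen down
Final: pos=(10.242,15.532), heading=183, 4 segment(s) drawn

Segment lengths:
  seg 1: (0,0) -> (-15.752,10.625), length = 19
  seg 2: (-15.752,10.625) -> (-6.805,23.889), length = 16
  seg 3: (-6.805,23.889) -> (-4.009,28.034), length = 5
  seg 4: (-4.009,28.034) -> (10.085,18.528), length = 17
Total = 57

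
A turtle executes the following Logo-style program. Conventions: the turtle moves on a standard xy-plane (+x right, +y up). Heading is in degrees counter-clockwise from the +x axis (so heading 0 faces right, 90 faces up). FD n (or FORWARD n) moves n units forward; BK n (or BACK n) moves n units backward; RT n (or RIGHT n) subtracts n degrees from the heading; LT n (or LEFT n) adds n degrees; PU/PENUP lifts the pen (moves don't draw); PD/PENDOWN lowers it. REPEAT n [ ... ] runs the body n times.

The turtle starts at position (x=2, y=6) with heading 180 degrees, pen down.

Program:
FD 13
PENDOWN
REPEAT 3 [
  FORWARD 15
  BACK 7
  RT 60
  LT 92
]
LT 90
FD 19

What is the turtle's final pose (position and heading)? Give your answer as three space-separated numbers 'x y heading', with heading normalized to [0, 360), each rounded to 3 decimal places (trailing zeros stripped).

Executing turtle program step by step:
Start: pos=(2,6), heading=180, pen down
FD 13: (2,6) -> (-11,6) [heading=180, draw]
PD: pen down
REPEAT 3 [
  -- iteration 1/3 --
  FD 15: (-11,6) -> (-26,6) [heading=180, draw]
  BK 7: (-26,6) -> (-19,6) [heading=180, draw]
  RT 60: heading 180 -> 120
  LT 92: heading 120 -> 212
  -- iteration 2/3 --
  FD 15: (-19,6) -> (-31.721,-1.949) [heading=212, draw]
  BK 7: (-31.721,-1.949) -> (-25.784,1.761) [heading=212, draw]
  RT 60: heading 212 -> 152
  LT 92: heading 152 -> 244
  -- iteration 3/3 --
  FD 15: (-25.784,1.761) -> (-32.36,-11.721) [heading=244, draw]
  BK 7: (-32.36,-11.721) -> (-29.291,-5.43) [heading=244, draw]
  RT 60: heading 244 -> 184
  LT 92: heading 184 -> 276
]
LT 90: heading 276 -> 6
FD 19: (-29.291,-5.43) -> (-10.395,-3.444) [heading=6, draw]
Final: pos=(-10.395,-3.444), heading=6, 8 segment(s) drawn

Answer: -10.395 -3.444 6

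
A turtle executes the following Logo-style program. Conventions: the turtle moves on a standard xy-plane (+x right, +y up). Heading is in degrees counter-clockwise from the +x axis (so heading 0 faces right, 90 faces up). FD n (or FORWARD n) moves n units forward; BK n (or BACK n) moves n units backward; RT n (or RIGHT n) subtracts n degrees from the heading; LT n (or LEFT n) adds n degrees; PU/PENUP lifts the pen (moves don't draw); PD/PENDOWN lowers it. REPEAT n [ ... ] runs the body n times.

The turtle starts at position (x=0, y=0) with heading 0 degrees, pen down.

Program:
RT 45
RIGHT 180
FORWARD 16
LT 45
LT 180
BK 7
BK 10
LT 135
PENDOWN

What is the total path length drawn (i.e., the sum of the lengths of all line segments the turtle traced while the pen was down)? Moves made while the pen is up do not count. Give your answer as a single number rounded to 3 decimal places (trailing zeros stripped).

Answer: 33

Derivation:
Executing turtle program step by step:
Start: pos=(0,0), heading=0, pen down
RT 45: heading 0 -> 315
RT 180: heading 315 -> 135
FD 16: (0,0) -> (-11.314,11.314) [heading=135, draw]
LT 45: heading 135 -> 180
LT 180: heading 180 -> 0
BK 7: (-11.314,11.314) -> (-18.314,11.314) [heading=0, draw]
BK 10: (-18.314,11.314) -> (-28.314,11.314) [heading=0, draw]
LT 135: heading 0 -> 135
PD: pen down
Final: pos=(-28.314,11.314), heading=135, 3 segment(s) drawn

Segment lengths:
  seg 1: (0,0) -> (-11.314,11.314), length = 16
  seg 2: (-11.314,11.314) -> (-18.314,11.314), length = 7
  seg 3: (-18.314,11.314) -> (-28.314,11.314), length = 10
Total = 33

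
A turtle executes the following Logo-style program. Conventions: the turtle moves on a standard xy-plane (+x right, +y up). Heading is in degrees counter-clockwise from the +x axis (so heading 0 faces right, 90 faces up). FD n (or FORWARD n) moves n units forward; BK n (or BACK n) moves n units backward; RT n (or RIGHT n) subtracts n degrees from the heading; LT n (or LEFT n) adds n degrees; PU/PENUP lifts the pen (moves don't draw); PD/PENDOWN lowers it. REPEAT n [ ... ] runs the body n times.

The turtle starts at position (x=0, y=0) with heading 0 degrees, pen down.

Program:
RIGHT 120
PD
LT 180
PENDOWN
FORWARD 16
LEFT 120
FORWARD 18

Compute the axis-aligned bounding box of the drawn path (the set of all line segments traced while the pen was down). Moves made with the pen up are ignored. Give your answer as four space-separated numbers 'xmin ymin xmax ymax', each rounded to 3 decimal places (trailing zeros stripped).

Answer: -10 0 8 13.856

Derivation:
Executing turtle program step by step:
Start: pos=(0,0), heading=0, pen down
RT 120: heading 0 -> 240
PD: pen down
LT 180: heading 240 -> 60
PD: pen down
FD 16: (0,0) -> (8,13.856) [heading=60, draw]
LT 120: heading 60 -> 180
FD 18: (8,13.856) -> (-10,13.856) [heading=180, draw]
Final: pos=(-10,13.856), heading=180, 2 segment(s) drawn

Segment endpoints: x in {-10, 0, 8}, y in {0, 13.856, 13.856}
xmin=-10, ymin=0, xmax=8, ymax=13.856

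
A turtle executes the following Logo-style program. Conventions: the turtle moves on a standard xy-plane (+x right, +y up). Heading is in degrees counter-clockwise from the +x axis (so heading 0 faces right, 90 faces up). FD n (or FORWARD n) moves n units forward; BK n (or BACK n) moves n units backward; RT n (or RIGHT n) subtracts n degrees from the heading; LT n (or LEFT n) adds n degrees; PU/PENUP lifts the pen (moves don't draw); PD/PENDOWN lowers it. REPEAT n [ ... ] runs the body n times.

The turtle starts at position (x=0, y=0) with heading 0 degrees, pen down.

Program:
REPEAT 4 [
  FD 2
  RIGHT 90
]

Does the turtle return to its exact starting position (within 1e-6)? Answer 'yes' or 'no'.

Executing turtle program step by step:
Start: pos=(0,0), heading=0, pen down
REPEAT 4 [
  -- iteration 1/4 --
  FD 2: (0,0) -> (2,0) [heading=0, draw]
  RT 90: heading 0 -> 270
  -- iteration 2/4 --
  FD 2: (2,0) -> (2,-2) [heading=270, draw]
  RT 90: heading 270 -> 180
  -- iteration 3/4 --
  FD 2: (2,-2) -> (0,-2) [heading=180, draw]
  RT 90: heading 180 -> 90
  -- iteration 4/4 --
  FD 2: (0,-2) -> (0,0) [heading=90, draw]
  RT 90: heading 90 -> 0
]
Final: pos=(0,0), heading=0, 4 segment(s) drawn

Start position: (0, 0)
Final position: (0, 0)
Distance = 0; < 1e-6 -> CLOSED

Answer: yes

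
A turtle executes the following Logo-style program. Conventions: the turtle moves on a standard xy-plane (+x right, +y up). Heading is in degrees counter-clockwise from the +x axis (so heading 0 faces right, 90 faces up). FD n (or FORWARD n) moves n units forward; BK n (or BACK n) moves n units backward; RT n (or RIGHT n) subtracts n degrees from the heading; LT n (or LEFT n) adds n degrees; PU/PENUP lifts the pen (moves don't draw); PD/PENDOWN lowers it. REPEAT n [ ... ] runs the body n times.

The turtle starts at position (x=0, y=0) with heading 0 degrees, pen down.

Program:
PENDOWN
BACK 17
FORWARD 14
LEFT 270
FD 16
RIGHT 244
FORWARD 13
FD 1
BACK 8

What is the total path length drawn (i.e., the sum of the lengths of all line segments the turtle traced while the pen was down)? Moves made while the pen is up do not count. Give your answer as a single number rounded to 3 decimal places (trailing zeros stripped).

Executing turtle program step by step:
Start: pos=(0,0), heading=0, pen down
PD: pen down
BK 17: (0,0) -> (-17,0) [heading=0, draw]
FD 14: (-17,0) -> (-3,0) [heading=0, draw]
LT 270: heading 0 -> 270
FD 16: (-3,0) -> (-3,-16) [heading=270, draw]
RT 244: heading 270 -> 26
FD 13: (-3,-16) -> (8.684,-10.301) [heading=26, draw]
FD 1: (8.684,-10.301) -> (9.583,-9.863) [heading=26, draw]
BK 8: (9.583,-9.863) -> (2.393,-13.37) [heading=26, draw]
Final: pos=(2.393,-13.37), heading=26, 6 segment(s) drawn

Segment lengths:
  seg 1: (0,0) -> (-17,0), length = 17
  seg 2: (-17,0) -> (-3,0), length = 14
  seg 3: (-3,0) -> (-3,-16), length = 16
  seg 4: (-3,-16) -> (8.684,-10.301), length = 13
  seg 5: (8.684,-10.301) -> (9.583,-9.863), length = 1
  seg 6: (9.583,-9.863) -> (2.393,-13.37), length = 8
Total = 69

Answer: 69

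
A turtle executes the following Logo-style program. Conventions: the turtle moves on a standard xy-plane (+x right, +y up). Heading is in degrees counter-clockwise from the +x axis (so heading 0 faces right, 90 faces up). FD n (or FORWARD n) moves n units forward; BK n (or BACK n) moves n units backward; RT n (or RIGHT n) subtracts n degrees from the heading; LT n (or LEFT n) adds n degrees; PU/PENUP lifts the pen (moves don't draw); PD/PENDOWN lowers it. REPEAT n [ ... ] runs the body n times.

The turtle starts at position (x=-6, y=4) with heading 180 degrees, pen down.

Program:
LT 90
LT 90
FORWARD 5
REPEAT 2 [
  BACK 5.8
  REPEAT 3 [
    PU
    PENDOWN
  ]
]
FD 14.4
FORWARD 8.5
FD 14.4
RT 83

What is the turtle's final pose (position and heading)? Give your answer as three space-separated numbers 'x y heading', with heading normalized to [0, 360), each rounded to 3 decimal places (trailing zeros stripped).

Answer: 24.7 4 277

Derivation:
Executing turtle program step by step:
Start: pos=(-6,4), heading=180, pen down
LT 90: heading 180 -> 270
LT 90: heading 270 -> 0
FD 5: (-6,4) -> (-1,4) [heading=0, draw]
REPEAT 2 [
  -- iteration 1/2 --
  BK 5.8: (-1,4) -> (-6.8,4) [heading=0, draw]
  REPEAT 3 [
    -- iteration 1/3 --
    PU: pen up
    PD: pen down
    -- iteration 2/3 --
    PU: pen up
    PD: pen down
    -- iteration 3/3 --
    PU: pen up
    PD: pen down
  ]
  -- iteration 2/2 --
  BK 5.8: (-6.8,4) -> (-12.6,4) [heading=0, draw]
  REPEAT 3 [
    -- iteration 1/3 --
    PU: pen up
    PD: pen down
    -- iteration 2/3 --
    PU: pen up
    PD: pen down
    -- iteration 3/3 --
    PU: pen up
    PD: pen down
  ]
]
FD 14.4: (-12.6,4) -> (1.8,4) [heading=0, draw]
FD 8.5: (1.8,4) -> (10.3,4) [heading=0, draw]
FD 14.4: (10.3,4) -> (24.7,4) [heading=0, draw]
RT 83: heading 0 -> 277
Final: pos=(24.7,4), heading=277, 6 segment(s) drawn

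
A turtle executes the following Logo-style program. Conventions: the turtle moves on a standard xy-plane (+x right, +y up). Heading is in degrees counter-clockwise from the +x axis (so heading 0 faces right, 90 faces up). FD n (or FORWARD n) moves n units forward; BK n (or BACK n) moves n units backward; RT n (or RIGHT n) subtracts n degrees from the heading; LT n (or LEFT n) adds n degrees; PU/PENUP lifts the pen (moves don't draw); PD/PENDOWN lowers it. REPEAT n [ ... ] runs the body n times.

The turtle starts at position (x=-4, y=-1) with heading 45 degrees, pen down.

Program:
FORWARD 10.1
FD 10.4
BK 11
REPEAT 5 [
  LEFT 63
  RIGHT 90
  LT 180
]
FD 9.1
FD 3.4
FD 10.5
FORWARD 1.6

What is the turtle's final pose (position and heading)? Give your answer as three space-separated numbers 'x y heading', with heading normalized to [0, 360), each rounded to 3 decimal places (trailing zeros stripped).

Executing turtle program step by step:
Start: pos=(-4,-1), heading=45, pen down
FD 10.1: (-4,-1) -> (3.142,6.142) [heading=45, draw]
FD 10.4: (3.142,6.142) -> (10.496,13.496) [heading=45, draw]
BK 11: (10.496,13.496) -> (2.718,5.718) [heading=45, draw]
REPEAT 5 [
  -- iteration 1/5 --
  LT 63: heading 45 -> 108
  RT 90: heading 108 -> 18
  LT 180: heading 18 -> 198
  -- iteration 2/5 --
  LT 63: heading 198 -> 261
  RT 90: heading 261 -> 171
  LT 180: heading 171 -> 351
  -- iteration 3/5 --
  LT 63: heading 351 -> 54
  RT 90: heading 54 -> 324
  LT 180: heading 324 -> 144
  -- iteration 4/5 --
  LT 63: heading 144 -> 207
  RT 90: heading 207 -> 117
  LT 180: heading 117 -> 297
  -- iteration 5/5 --
  LT 63: heading 297 -> 0
  RT 90: heading 0 -> 270
  LT 180: heading 270 -> 90
]
FD 9.1: (2.718,5.718) -> (2.718,14.818) [heading=90, draw]
FD 3.4: (2.718,14.818) -> (2.718,18.218) [heading=90, draw]
FD 10.5: (2.718,18.218) -> (2.718,28.718) [heading=90, draw]
FD 1.6: (2.718,28.718) -> (2.718,30.318) [heading=90, draw]
Final: pos=(2.718,30.318), heading=90, 7 segment(s) drawn

Answer: 2.718 30.318 90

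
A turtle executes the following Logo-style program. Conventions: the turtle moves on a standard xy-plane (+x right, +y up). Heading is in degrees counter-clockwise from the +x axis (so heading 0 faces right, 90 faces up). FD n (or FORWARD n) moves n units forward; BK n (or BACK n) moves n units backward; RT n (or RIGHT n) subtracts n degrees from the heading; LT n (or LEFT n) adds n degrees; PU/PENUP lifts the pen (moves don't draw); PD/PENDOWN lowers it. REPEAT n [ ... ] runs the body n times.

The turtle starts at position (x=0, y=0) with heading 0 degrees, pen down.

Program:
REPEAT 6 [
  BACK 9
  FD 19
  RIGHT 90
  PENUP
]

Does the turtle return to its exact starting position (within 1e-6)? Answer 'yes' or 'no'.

Answer: no

Derivation:
Executing turtle program step by step:
Start: pos=(0,0), heading=0, pen down
REPEAT 6 [
  -- iteration 1/6 --
  BK 9: (0,0) -> (-9,0) [heading=0, draw]
  FD 19: (-9,0) -> (10,0) [heading=0, draw]
  RT 90: heading 0 -> 270
  PU: pen up
  -- iteration 2/6 --
  BK 9: (10,0) -> (10,9) [heading=270, move]
  FD 19: (10,9) -> (10,-10) [heading=270, move]
  RT 90: heading 270 -> 180
  PU: pen up
  -- iteration 3/6 --
  BK 9: (10,-10) -> (19,-10) [heading=180, move]
  FD 19: (19,-10) -> (0,-10) [heading=180, move]
  RT 90: heading 180 -> 90
  PU: pen up
  -- iteration 4/6 --
  BK 9: (0,-10) -> (0,-19) [heading=90, move]
  FD 19: (0,-19) -> (0,0) [heading=90, move]
  RT 90: heading 90 -> 0
  PU: pen up
  -- iteration 5/6 --
  BK 9: (0,0) -> (-9,0) [heading=0, move]
  FD 19: (-9,0) -> (10,0) [heading=0, move]
  RT 90: heading 0 -> 270
  PU: pen up
  -- iteration 6/6 --
  BK 9: (10,0) -> (10,9) [heading=270, move]
  FD 19: (10,9) -> (10,-10) [heading=270, move]
  RT 90: heading 270 -> 180
  PU: pen up
]
Final: pos=(10,-10), heading=180, 2 segment(s) drawn

Start position: (0, 0)
Final position: (10, -10)
Distance = 14.142; >= 1e-6 -> NOT closed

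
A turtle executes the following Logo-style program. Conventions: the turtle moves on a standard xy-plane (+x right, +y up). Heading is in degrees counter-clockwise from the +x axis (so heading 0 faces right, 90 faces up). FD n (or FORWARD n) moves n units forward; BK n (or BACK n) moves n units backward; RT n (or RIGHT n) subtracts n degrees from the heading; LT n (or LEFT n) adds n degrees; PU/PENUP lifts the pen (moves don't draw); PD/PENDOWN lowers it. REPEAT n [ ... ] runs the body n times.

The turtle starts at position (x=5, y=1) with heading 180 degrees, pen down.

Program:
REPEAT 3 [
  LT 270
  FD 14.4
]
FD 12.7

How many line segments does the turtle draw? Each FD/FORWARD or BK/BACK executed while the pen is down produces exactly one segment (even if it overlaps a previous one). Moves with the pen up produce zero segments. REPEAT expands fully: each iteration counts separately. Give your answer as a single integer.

Executing turtle program step by step:
Start: pos=(5,1), heading=180, pen down
REPEAT 3 [
  -- iteration 1/3 --
  LT 270: heading 180 -> 90
  FD 14.4: (5,1) -> (5,15.4) [heading=90, draw]
  -- iteration 2/3 --
  LT 270: heading 90 -> 0
  FD 14.4: (5,15.4) -> (19.4,15.4) [heading=0, draw]
  -- iteration 3/3 --
  LT 270: heading 0 -> 270
  FD 14.4: (19.4,15.4) -> (19.4,1) [heading=270, draw]
]
FD 12.7: (19.4,1) -> (19.4,-11.7) [heading=270, draw]
Final: pos=(19.4,-11.7), heading=270, 4 segment(s) drawn
Segments drawn: 4

Answer: 4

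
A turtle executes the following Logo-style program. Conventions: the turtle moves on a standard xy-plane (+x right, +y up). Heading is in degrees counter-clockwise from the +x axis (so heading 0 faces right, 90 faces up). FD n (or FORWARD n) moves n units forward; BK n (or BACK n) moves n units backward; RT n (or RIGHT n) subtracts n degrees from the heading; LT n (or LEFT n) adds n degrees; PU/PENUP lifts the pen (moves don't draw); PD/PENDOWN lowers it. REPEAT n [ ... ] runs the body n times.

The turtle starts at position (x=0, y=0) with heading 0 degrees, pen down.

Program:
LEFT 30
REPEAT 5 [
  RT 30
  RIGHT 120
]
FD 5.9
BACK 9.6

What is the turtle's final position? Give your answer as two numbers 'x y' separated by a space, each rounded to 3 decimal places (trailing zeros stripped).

Executing turtle program step by step:
Start: pos=(0,0), heading=0, pen down
LT 30: heading 0 -> 30
REPEAT 5 [
  -- iteration 1/5 --
  RT 30: heading 30 -> 0
  RT 120: heading 0 -> 240
  -- iteration 2/5 --
  RT 30: heading 240 -> 210
  RT 120: heading 210 -> 90
  -- iteration 3/5 --
  RT 30: heading 90 -> 60
  RT 120: heading 60 -> 300
  -- iteration 4/5 --
  RT 30: heading 300 -> 270
  RT 120: heading 270 -> 150
  -- iteration 5/5 --
  RT 30: heading 150 -> 120
  RT 120: heading 120 -> 0
]
FD 5.9: (0,0) -> (5.9,0) [heading=0, draw]
BK 9.6: (5.9,0) -> (-3.7,0) [heading=0, draw]
Final: pos=(-3.7,0), heading=0, 2 segment(s) drawn

Answer: -3.7 0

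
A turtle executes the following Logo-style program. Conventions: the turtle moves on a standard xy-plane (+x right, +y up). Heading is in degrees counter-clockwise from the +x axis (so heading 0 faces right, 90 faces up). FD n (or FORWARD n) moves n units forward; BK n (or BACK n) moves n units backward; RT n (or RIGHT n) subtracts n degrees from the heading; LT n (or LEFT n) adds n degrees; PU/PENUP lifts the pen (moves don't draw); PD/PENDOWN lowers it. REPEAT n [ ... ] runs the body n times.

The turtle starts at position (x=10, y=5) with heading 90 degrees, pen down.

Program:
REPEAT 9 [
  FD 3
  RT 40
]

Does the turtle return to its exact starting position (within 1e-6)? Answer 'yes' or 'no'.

Answer: yes

Derivation:
Executing turtle program step by step:
Start: pos=(10,5), heading=90, pen down
REPEAT 9 [
  -- iteration 1/9 --
  FD 3: (10,5) -> (10,8) [heading=90, draw]
  RT 40: heading 90 -> 50
  -- iteration 2/9 --
  FD 3: (10,8) -> (11.928,10.298) [heading=50, draw]
  RT 40: heading 50 -> 10
  -- iteration 3/9 --
  FD 3: (11.928,10.298) -> (14.883,10.819) [heading=10, draw]
  RT 40: heading 10 -> 330
  -- iteration 4/9 --
  FD 3: (14.883,10.819) -> (17.481,9.319) [heading=330, draw]
  RT 40: heading 330 -> 290
  -- iteration 5/9 --
  FD 3: (17.481,9.319) -> (18.507,6.5) [heading=290, draw]
  RT 40: heading 290 -> 250
  -- iteration 6/9 --
  FD 3: (18.507,6.5) -> (17.481,3.681) [heading=250, draw]
  RT 40: heading 250 -> 210
  -- iteration 7/9 --
  FD 3: (17.481,3.681) -> (14.883,2.181) [heading=210, draw]
  RT 40: heading 210 -> 170
  -- iteration 8/9 --
  FD 3: (14.883,2.181) -> (11.928,2.702) [heading=170, draw]
  RT 40: heading 170 -> 130
  -- iteration 9/9 --
  FD 3: (11.928,2.702) -> (10,5) [heading=130, draw]
  RT 40: heading 130 -> 90
]
Final: pos=(10,5), heading=90, 9 segment(s) drawn

Start position: (10, 5)
Final position: (10, 5)
Distance = 0; < 1e-6 -> CLOSED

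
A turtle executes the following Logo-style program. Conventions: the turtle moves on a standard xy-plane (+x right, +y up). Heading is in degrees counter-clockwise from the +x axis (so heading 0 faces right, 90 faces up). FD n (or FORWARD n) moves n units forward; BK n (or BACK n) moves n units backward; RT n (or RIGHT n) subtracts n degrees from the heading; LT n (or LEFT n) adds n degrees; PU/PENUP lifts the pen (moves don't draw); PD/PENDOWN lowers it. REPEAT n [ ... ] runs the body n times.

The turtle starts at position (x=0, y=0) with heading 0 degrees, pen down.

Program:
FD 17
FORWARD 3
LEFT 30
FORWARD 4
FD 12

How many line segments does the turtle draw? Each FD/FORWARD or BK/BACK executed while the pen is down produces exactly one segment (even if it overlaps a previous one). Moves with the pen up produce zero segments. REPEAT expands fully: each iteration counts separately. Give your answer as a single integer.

Executing turtle program step by step:
Start: pos=(0,0), heading=0, pen down
FD 17: (0,0) -> (17,0) [heading=0, draw]
FD 3: (17,0) -> (20,0) [heading=0, draw]
LT 30: heading 0 -> 30
FD 4: (20,0) -> (23.464,2) [heading=30, draw]
FD 12: (23.464,2) -> (33.856,8) [heading=30, draw]
Final: pos=(33.856,8), heading=30, 4 segment(s) drawn
Segments drawn: 4

Answer: 4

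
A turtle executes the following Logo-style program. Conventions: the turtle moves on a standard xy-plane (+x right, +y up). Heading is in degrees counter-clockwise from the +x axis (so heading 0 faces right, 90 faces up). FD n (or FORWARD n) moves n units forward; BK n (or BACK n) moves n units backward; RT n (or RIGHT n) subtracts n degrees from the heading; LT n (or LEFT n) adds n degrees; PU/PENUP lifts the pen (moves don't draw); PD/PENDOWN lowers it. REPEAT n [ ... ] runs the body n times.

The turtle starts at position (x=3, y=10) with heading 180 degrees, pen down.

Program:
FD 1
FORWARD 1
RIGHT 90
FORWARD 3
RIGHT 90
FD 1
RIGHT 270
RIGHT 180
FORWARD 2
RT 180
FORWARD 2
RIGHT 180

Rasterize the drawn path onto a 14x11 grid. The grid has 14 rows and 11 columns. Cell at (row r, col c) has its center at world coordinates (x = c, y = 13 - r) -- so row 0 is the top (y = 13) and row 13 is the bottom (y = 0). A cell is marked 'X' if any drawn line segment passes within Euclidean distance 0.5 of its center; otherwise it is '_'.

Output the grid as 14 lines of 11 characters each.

Segment 0: (3,10) -> (2,10)
Segment 1: (2,10) -> (1,10)
Segment 2: (1,10) -> (1,13)
Segment 3: (1,13) -> (2,13)
Segment 4: (2,13) -> (2,11)
Segment 5: (2,11) -> (2,13)

Answer: _XX________
_XX________
_XX________
_XXX_______
___________
___________
___________
___________
___________
___________
___________
___________
___________
___________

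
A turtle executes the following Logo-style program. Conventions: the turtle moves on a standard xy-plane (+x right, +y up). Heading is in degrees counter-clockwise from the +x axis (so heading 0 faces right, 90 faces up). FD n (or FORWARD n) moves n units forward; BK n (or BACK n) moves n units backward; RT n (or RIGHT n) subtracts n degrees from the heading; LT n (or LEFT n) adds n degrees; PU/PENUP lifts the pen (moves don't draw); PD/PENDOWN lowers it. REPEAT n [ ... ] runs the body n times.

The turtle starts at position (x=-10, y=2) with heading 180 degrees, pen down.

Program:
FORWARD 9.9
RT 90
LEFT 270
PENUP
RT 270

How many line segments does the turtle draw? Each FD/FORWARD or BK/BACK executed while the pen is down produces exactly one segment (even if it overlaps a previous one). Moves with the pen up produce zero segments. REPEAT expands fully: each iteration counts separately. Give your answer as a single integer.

Answer: 1

Derivation:
Executing turtle program step by step:
Start: pos=(-10,2), heading=180, pen down
FD 9.9: (-10,2) -> (-19.9,2) [heading=180, draw]
RT 90: heading 180 -> 90
LT 270: heading 90 -> 0
PU: pen up
RT 270: heading 0 -> 90
Final: pos=(-19.9,2), heading=90, 1 segment(s) drawn
Segments drawn: 1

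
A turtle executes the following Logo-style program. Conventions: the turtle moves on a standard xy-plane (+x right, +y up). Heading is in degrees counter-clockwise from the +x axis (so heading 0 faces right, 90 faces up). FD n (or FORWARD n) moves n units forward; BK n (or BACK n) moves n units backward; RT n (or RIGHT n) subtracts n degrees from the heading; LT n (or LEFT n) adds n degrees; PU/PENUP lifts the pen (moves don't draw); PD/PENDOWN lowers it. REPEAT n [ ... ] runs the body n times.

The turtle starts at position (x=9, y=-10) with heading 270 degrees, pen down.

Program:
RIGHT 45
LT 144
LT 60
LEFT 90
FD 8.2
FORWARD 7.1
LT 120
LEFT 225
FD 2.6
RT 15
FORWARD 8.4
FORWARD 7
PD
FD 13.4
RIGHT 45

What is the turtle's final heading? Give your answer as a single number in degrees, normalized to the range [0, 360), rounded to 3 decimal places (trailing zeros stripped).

Executing turtle program step by step:
Start: pos=(9,-10), heading=270, pen down
RT 45: heading 270 -> 225
LT 144: heading 225 -> 9
LT 60: heading 9 -> 69
LT 90: heading 69 -> 159
FD 8.2: (9,-10) -> (1.345,-7.061) [heading=159, draw]
FD 7.1: (1.345,-7.061) -> (-5.284,-4.517) [heading=159, draw]
LT 120: heading 159 -> 279
LT 225: heading 279 -> 144
FD 2.6: (-5.284,-4.517) -> (-7.387,-2.989) [heading=144, draw]
RT 15: heading 144 -> 129
FD 8.4: (-7.387,-2.989) -> (-12.674,3.539) [heading=129, draw]
FD 7: (-12.674,3.539) -> (-17.079,8.979) [heading=129, draw]
PD: pen down
FD 13.4: (-17.079,8.979) -> (-25.512,19.393) [heading=129, draw]
RT 45: heading 129 -> 84
Final: pos=(-25.512,19.393), heading=84, 6 segment(s) drawn

Answer: 84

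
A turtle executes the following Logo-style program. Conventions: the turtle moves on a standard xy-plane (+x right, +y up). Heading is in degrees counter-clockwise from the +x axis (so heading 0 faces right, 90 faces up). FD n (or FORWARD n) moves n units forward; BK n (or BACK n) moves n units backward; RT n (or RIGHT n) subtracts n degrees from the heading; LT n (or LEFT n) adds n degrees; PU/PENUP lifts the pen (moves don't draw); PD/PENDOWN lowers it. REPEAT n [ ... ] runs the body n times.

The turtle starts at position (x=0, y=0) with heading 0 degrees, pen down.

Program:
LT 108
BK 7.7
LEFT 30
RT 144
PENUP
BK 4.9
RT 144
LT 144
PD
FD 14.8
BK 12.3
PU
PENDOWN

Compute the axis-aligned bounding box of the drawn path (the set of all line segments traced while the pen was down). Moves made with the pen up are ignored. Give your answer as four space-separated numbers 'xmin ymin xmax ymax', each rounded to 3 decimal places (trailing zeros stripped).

Answer: -2.494 -8.358 12.225 0

Derivation:
Executing turtle program step by step:
Start: pos=(0,0), heading=0, pen down
LT 108: heading 0 -> 108
BK 7.7: (0,0) -> (2.379,-7.323) [heading=108, draw]
LT 30: heading 108 -> 138
RT 144: heading 138 -> 354
PU: pen up
BK 4.9: (2.379,-7.323) -> (-2.494,-6.811) [heading=354, move]
RT 144: heading 354 -> 210
LT 144: heading 210 -> 354
PD: pen down
FD 14.8: (-2.494,-6.811) -> (12.225,-8.358) [heading=354, draw]
BK 12.3: (12.225,-8.358) -> (-0.007,-7.072) [heading=354, draw]
PU: pen up
PD: pen down
Final: pos=(-0.007,-7.072), heading=354, 3 segment(s) drawn

Segment endpoints: x in {-2.494, -0.007, 0, 2.379, 12.225}, y in {-8.358, -7.323, -7.072, -6.811, 0}
xmin=-2.494, ymin=-8.358, xmax=12.225, ymax=0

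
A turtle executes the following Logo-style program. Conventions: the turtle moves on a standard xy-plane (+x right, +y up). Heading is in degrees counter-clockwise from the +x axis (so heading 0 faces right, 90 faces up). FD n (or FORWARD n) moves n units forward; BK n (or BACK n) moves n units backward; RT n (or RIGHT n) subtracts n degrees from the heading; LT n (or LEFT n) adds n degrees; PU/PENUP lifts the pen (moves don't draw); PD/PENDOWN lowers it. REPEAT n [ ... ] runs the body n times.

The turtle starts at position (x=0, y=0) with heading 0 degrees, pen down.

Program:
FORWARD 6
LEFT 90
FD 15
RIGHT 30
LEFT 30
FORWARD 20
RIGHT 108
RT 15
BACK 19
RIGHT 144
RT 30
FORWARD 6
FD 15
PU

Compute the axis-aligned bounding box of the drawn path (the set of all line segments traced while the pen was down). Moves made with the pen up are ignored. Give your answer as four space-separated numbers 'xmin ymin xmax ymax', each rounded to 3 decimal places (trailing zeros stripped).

Answer: -28.646 0 6 54.882

Derivation:
Executing turtle program step by step:
Start: pos=(0,0), heading=0, pen down
FD 6: (0,0) -> (6,0) [heading=0, draw]
LT 90: heading 0 -> 90
FD 15: (6,0) -> (6,15) [heading=90, draw]
RT 30: heading 90 -> 60
LT 30: heading 60 -> 90
FD 20: (6,15) -> (6,35) [heading=90, draw]
RT 108: heading 90 -> 342
RT 15: heading 342 -> 327
BK 19: (6,35) -> (-9.935,45.348) [heading=327, draw]
RT 144: heading 327 -> 183
RT 30: heading 183 -> 153
FD 6: (-9.935,45.348) -> (-15.281,48.072) [heading=153, draw]
FD 15: (-15.281,48.072) -> (-28.646,54.882) [heading=153, draw]
PU: pen up
Final: pos=(-28.646,54.882), heading=153, 6 segment(s) drawn

Segment endpoints: x in {-28.646, -15.281, -9.935, 0, 6, 6, 6}, y in {0, 15, 35, 45.348, 48.072, 54.882}
xmin=-28.646, ymin=0, xmax=6, ymax=54.882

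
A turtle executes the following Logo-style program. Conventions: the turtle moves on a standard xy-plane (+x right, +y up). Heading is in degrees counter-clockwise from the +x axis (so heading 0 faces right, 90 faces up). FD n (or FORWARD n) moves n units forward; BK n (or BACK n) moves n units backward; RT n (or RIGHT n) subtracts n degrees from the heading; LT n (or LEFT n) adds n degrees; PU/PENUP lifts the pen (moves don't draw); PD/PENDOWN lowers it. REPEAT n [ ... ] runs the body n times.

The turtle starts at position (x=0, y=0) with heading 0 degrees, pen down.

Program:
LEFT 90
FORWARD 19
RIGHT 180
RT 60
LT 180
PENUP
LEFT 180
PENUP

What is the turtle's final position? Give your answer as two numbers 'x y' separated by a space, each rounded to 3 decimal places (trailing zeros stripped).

Executing turtle program step by step:
Start: pos=(0,0), heading=0, pen down
LT 90: heading 0 -> 90
FD 19: (0,0) -> (0,19) [heading=90, draw]
RT 180: heading 90 -> 270
RT 60: heading 270 -> 210
LT 180: heading 210 -> 30
PU: pen up
LT 180: heading 30 -> 210
PU: pen up
Final: pos=(0,19), heading=210, 1 segment(s) drawn

Answer: 0 19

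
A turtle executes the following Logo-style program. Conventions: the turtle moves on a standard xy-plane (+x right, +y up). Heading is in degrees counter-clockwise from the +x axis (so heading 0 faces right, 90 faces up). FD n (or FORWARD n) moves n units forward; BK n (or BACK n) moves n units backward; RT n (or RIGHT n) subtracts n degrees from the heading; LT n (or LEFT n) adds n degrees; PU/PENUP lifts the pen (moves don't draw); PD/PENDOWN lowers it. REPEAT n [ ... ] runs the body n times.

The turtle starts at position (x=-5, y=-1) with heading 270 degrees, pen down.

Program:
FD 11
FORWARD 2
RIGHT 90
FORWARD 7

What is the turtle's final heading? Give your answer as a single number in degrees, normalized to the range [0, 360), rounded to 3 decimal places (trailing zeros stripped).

Answer: 180

Derivation:
Executing turtle program step by step:
Start: pos=(-5,-1), heading=270, pen down
FD 11: (-5,-1) -> (-5,-12) [heading=270, draw]
FD 2: (-5,-12) -> (-5,-14) [heading=270, draw]
RT 90: heading 270 -> 180
FD 7: (-5,-14) -> (-12,-14) [heading=180, draw]
Final: pos=(-12,-14), heading=180, 3 segment(s) drawn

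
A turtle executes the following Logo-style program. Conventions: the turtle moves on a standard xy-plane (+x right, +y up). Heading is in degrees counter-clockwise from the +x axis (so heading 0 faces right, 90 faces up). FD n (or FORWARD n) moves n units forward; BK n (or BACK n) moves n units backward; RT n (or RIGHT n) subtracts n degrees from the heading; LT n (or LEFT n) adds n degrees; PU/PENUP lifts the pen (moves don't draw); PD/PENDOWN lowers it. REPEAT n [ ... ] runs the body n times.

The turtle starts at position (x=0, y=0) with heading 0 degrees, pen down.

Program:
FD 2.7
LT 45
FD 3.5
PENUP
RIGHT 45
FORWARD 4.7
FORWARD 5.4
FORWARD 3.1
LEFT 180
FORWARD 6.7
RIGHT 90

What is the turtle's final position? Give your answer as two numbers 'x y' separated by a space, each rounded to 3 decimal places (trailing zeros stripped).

Executing turtle program step by step:
Start: pos=(0,0), heading=0, pen down
FD 2.7: (0,0) -> (2.7,0) [heading=0, draw]
LT 45: heading 0 -> 45
FD 3.5: (2.7,0) -> (5.175,2.475) [heading=45, draw]
PU: pen up
RT 45: heading 45 -> 0
FD 4.7: (5.175,2.475) -> (9.875,2.475) [heading=0, move]
FD 5.4: (9.875,2.475) -> (15.275,2.475) [heading=0, move]
FD 3.1: (15.275,2.475) -> (18.375,2.475) [heading=0, move]
LT 180: heading 0 -> 180
FD 6.7: (18.375,2.475) -> (11.675,2.475) [heading=180, move]
RT 90: heading 180 -> 90
Final: pos=(11.675,2.475), heading=90, 2 segment(s) drawn

Answer: 11.675 2.475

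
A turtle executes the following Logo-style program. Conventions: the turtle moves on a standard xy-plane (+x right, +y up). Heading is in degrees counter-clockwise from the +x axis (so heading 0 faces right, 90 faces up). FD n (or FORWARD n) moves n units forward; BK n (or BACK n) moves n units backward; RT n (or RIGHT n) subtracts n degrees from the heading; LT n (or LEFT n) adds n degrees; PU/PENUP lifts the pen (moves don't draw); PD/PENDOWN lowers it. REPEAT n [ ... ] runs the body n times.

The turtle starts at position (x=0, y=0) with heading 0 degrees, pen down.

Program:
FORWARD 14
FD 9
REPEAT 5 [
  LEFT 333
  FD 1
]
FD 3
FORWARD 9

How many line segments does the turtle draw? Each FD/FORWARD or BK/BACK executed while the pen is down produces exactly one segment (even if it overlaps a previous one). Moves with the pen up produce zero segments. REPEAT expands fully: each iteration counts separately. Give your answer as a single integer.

Executing turtle program step by step:
Start: pos=(0,0), heading=0, pen down
FD 14: (0,0) -> (14,0) [heading=0, draw]
FD 9: (14,0) -> (23,0) [heading=0, draw]
REPEAT 5 [
  -- iteration 1/5 --
  LT 333: heading 0 -> 333
  FD 1: (23,0) -> (23.891,-0.454) [heading=333, draw]
  -- iteration 2/5 --
  LT 333: heading 333 -> 306
  FD 1: (23.891,-0.454) -> (24.479,-1.263) [heading=306, draw]
  -- iteration 3/5 --
  LT 333: heading 306 -> 279
  FD 1: (24.479,-1.263) -> (24.635,-2.251) [heading=279, draw]
  -- iteration 4/5 --
  LT 333: heading 279 -> 252
  FD 1: (24.635,-2.251) -> (24.326,-3.202) [heading=252, draw]
  -- iteration 5/5 --
  LT 333: heading 252 -> 225
  FD 1: (24.326,-3.202) -> (23.619,-3.909) [heading=225, draw]
]
FD 3: (23.619,-3.909) -> (21.498,-6.03) [heading=225, draw]
FD 9: (21.498,-6.03) -> (15.134,-12.394) [heading=225, draw]
Final: pos=(15.134,-12.394), heading=225, 9 segment(s) drawn
Segments drawn: 9

Answer: 9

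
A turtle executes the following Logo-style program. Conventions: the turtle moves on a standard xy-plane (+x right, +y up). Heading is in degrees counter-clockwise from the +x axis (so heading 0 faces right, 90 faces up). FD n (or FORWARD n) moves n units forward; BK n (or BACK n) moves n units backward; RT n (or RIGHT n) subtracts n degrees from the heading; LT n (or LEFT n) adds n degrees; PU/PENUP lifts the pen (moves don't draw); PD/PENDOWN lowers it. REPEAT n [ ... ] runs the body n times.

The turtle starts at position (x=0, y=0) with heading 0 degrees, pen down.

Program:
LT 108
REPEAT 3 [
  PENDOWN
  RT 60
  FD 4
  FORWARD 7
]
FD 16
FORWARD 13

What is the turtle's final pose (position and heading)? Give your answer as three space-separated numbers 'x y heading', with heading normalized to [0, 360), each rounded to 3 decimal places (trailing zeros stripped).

Executing turtle program step by step:
Start: pos=(0,0), heading=0, pen down
LT 108: heading 0 -> 108
REPEAT 3 [
  -- iteration 1/3 --
  PD: pen down
  RT 60: heading 108 -> 48
  FD 4: (0,0) -> (2.677,2.973) [heading=48, draw]
  FD 7: (2.677,2.973) -> (7.36,8.175) [heading=48, draw]
  -- iteration 2/3 --
  PD: pen down
  RT 60: heading 48 -> 348
  FD 4: (7.36,8.175) -> (11.273,7.343) [heading=348, draw]
  FD 7: (11.273,7.343) -> (18.12,5.888) [heading=348, draw]
  -- iteration 3/3 --
  PD: pen down
  RT 60: heading 348 -> 288
  FD 4: (18.12,5.888) -> (19.356,2.083) [heading=288, draw]
  FD 7: (19.356,2.083) -> (21.519,-4.574) [heading=288, draw]
]
FD 16: (21.519,-4.574) -> (26.464,-19.791) [heading=288, draw]
FD 13: (26.464,-19.791) -> (30.481,-32.155) [heading=288, draw]
Final: pos=(30.481,-32.155), heading=288, 8 segment(s) drawn

Answer: 30.481 -32.155 288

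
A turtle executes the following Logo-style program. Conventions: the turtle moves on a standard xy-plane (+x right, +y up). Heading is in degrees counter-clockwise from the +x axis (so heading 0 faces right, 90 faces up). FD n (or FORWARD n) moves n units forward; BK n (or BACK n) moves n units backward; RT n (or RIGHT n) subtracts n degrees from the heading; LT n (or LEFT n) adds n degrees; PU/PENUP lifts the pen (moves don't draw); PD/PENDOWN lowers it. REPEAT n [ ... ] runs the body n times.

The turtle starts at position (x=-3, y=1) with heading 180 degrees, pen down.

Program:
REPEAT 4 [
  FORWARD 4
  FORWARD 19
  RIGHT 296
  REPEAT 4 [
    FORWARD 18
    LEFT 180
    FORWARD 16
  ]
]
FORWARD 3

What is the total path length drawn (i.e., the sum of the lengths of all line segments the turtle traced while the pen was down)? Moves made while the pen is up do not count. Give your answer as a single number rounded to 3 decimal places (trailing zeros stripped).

Answer: 639

Derivation:
Executing turtle program step by step:
Start: pos=(-3,1), heading=180, pen down
REPEAT 4 [
  -- iteration 1/4 --
  FD 4: (-3,1) -> (-7,1) [heading=180, draw]
  FD 19: (-7,1) -> (-26,1) [heading=180, draw]
  RT 296: heading 180 -> 244
  REPEAT 4 [
    -- iteration 1/4 --
    FD 18: (-26,1) -> (-33.891,-15.178) [heading=244, draw]
    LT 180: heading 244 -> 64
    FD 16: (-33.891,-15.178) -> (-26.877,-0.798) [heading=64, draw]
    -- iteration 2/4 --
    FD 18: (-26.877,-0.798) -> (-18.986,15.381) [heading=64, draw]
    LT 180: heading 64 -> 244
    FD 16: (-18.986,15.381) -> (-26,1) [heading=244, draw]
    -- iteration 3/4 --
    FD 18: (-26,1) -> (-33.891,-15.178) [heading=244, draw]
    LT 180: heading 244 -> 64
    FD 16: (-33.891,-15.178) -> (-26.877,-0.798) [heading=64, draw]
    -- iteration 4/4 --
    FD 18: (-26.877,-0.798) -> (-18.986,15.381) [heading=64, draw]
    LT 180: heading 64 -> 244
    FD 16: (-18.986,15.381) -> (-26,1) [heading=244, draw]
  ]
  -- iteration 2/4 --
  FD 4: (-26,1) -> (-27.753,-2.595) [heading=244, draw]
  FD 19: (-27.753,-2.595) -> (-36.083,-19.672) [heading=244, draw]
  RT 296: heading 244 -> 308
  REPEAT 4 [
    -- iteration 1/4 --
    FD 18: (-36.083,-19.672) -> (-25.001,-33.856) [heading=308, draw]
    LT 180: heading 308 -> 128
    FD 16: (-25.001,-33.856) -> (-34.851,-21.248) [heading=128, draw]
    -- iteration 2/4 --
    FD 18: (-34.851,-21.248) -> (-45.933,-7.064) [heading=128, draw]
    LT 180: heading 128 -> 308
    FD 16: (-45.933,-7.064) -> (-36.083,-19.672) [heading=308, draw]
    -- iteration 3/4 --
    FD 18: (-36.083,-19.672) -> (-25.001,-33.856) [heading=308, draw]
    LT 180: heading 308 -> 128
    FD 16: (-25.001,-33.856) -> (-34.851,-21.248) [heading=128, draw]
    -- iteration 4/4 --
    FD 18: (-34.851,-21.248) -> (-45.933,-7.064) [heading=128, draw]
    LT 180: heading 128 -> 308
    FD 16: (-45.933,-7.064) -> (-36.083,-19.672) [heading=308, draw]
  ]
  -- iteration 3/4 --
  FD 4: (-36.083,-19.672) -> (-33.62,-22.824) [heading=308, draw]
  FD 19: (-33.62,-22.824) -> (-21.922,-37.797) [heading=308, draw]
  RT 296: heading 308 -> 12
  REPEAT 4 [
    -- iteration 1/4 --
    FD 18: (-21.922,-37.797) -> (-4.316,-34.054) [heading=12, draw]
    LT 180: heading 12 -> 192
    FD 16: (-4.316,-34.054) -> (-19.966,-37.381) [heading=192, draw]
    -- iteration 2/4 --
    FD 18: (-19.966,-37.381) -> (-37.573,-41.123) [heading=192, draw]
    LT 180: heading 192 -> 12
    FD 16: (-37.573,-41.123) -> (-21.922,-37.797) [heading=12, draw]
    -- iteration 3/4 --
    FD 18: (-21.922,-37.797) -> (-4.316,-34.054) [heading=12, draw]
    LT 180: heading 12 -> 192
    FD 16: (-4.316,-34.054) -> (-19.966,-37.381) [heading=192, draw]
    -- iteration 4/4 --
    FD 18: (-19.966,-37.381) -> (-37.573,-41.123) [heading=192, draw]
    LT 180: heading 192 -> 12
    FD 16: (-37.573,-41.123) -> (-21.922,-37.797) [heading=12, draw]
  ]
  -- iteration 4/4 --
  FD 4: (-21.922,-37.797) -> (-18.01,-36.965) [heading=12, draw]
  FD 19: (-18.01,-36.965) -> (0.575,-33.015) [heading=12, draw]
  RT 296: heading 12 -> 76
  REPEAT 4 [
    -- iteration 1/4 --
    FD 18: (0.575,-33.015) -> (4.93,-15.549) [heading=76, draw]
    LT 180: heading 76 -> 256
    FD 16: (4.93,-15.549) -> (1.059,-31.074) [heading=256, draw]
    -- iteration 2/4 --
    FD 18: (1.059,-31.074) -> (-3.296,-48.539) [heading=256, draw]
    LT 180: heading 256 -> 76
    FD 16: (-3.296,-48.539) -> (0.575,-33.015) [heading=76, draw]
    -- iteration 3/4 --
    FD 18: (0.575,-33.015) -> (4.93,-15.549) [heading=76, draw]
    LT 180: heading 76 -> 256
    FD 16: (4.93,-15.549) -> (1.059,-31.074) [heading=256, draw]
    -- iteration 4/4 --
    FD 18: (1.059,-31.074) -> (-3.296,-48.539) [heading=256, draw]
    LT 180: heading 256 -> 76
    FD 16: (-3.296,-48.539) -> (0.575,-33.015) [heading=76, draw]
  ]
]
FD 3: (0.575,-33.015) -> (1.301,-30.104) [heading=76, draw]
Final: pos=(1.301,-30.104), heading=76, 41 segment(s) drawn

Segment lengths:
  seg 1: (-3,1) -> (-7,1), length = 4
  seg 2: (-7,1) -> (-26,1), length = 19
  seg 3: (-26,1) -> (-33.891,-15.178), length = 18
  seg 4: (-33.891,-15.178) -> (-26.877,-0.798), length = 16
  seg 5: (-26.877,-0.798) -> (-18.986,15.381), length = 18
  seg 6: (-18.986,15.381) -> (-26,1), length = 16
  seg 7: (-26,1) -> (-33.891,-15.178), length = 18
  seg 8: (-33.891,-15.178) -> (-26.877,-0.798), length = 16
  seg 9: (-26.877,-0.798) -> (-18.986,15.381), length = 18
  seg 10: (-18.986,15.381) -> (-26,1), length = 16
  seg 11: (-26,1) -> (-27.753,-2.595), length = 4
  seg 12: (-27.753,-2.595) -> (-36.083,-19.672), length = 19
  seg 13: (-36.083,-19.672) -> (-25.001,-33.856), length = 18
  seg 14: (-25.001,-33.856) -> (-34.851,-21.248), length = 16
  seg 15: (-34.851,-21.248) -> (-45.933,-7.064), length = 18
  seg 16: (-45.933,-7.064) -> (-36.083,-19.672), length = 16
  seg 17: (-36.083,-19.672) -> (-25.001,-33.856), length = 18
  seg 18: (-25.001,-33.856) -> (-34.851,-21.248), length = 16
  seg 19: (-34.851,-21.248) -> (-45.933,-7.064), length = 18
  seg 20: (-45.933,-7.064) -> (-36.083,-19.672), length = 16
  seg 21: (-36.083,-19.672) -> (-33.62,-22.824), length = 4
  seg 22: (-33.62,-22.824) -> (-21.922,-37.797), length = 19
  seg 23: (-21.922,-37.797) -> (-4.316,-34.054), length = 18
  seg 24: (-4.316,-34.054) -> (-19.966,-37.381), length = 16
  seg 25: (-19.966,-37.381) -> (-37.573,-41.123), length = 18
  seg 26: (-37.573,-41.123) -> (-21.922,-37.797), length = 16
  seg 27: (-21.922,-37.797) -> (-4.316,-34.054), length = 18
  seg 28: (-4.316,-34.054) -> (-19.966,-37.381), length = 16
  seg 29: (-19.966,-37.381) -> (-37.573,-41.123), length = 18
  seg 30: (-37.573,-41.123) -> (-21.922,-37.797), length = 16
  seg 31: (-21.922,-37.797) -> (-18.01,-36.965), length = 4
  seg 32: (-18.01,-36.965) -> (0.575,-33.015), length = 19
  seg 33: (0.575,-33.015) -> (4.93,-15.549), length = 18
  seg 34: (4.93,-15.549) -> (1.059,-31.074), length = 16
  seg 35: (1.059,-31.074) -> (-3.296,-48.539), length = 18
  seg 36: (-3.296,-48.539) -> (0.575,-33.015), length = 16
  seg 37: (0.575,-33.015) -> (4.93,-15.549), length = 18
  seg 38: (4.93,-15.549) -> (1.059,-31.074), length = 16
  seg 39: (1.059,-31.074) -> (-3.296,-48.539), length = 18
  seg 40: (-3.296,-48.539) -> (0.575,-33.015), length = 16
  seg 41: (0.575,-33.015) -> (1.301,-30.104), length = 3
Total = 639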